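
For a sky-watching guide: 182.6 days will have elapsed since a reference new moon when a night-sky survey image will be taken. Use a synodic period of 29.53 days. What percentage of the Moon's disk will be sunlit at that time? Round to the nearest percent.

182.6/29.53 = 6.184 lunations, so 6 complete cycles and 5.42 d into the next.
The Moon has covered 5.42/29.53 of its cycle, so θ ≈ 360° × 5.42/29.53 = 66.1°.
cos 66.1° = 0.406, so f = (1 − 0.406)/2 = 0.297, so 30%.

30%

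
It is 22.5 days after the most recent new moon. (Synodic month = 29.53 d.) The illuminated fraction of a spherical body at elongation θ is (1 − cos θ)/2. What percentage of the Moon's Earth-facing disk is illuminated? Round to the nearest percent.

The Moon has covered 22.5/29.53 of its cycle, so θ ≈ 360° × 22.5/29.53 = 274.3°.
With cos θ = 0.075, the lit fraction is (1 − 0.075)/2 ≈ 0.463, so 46%.

46%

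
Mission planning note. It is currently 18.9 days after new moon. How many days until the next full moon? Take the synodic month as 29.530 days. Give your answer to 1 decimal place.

25.4 days

Full moon occurs at elongation 180°, i.e. at age 29.530 × 180/360 = 14.765 d.
Already past this cycle's full moon; the next is at 14.765 + 29.530 = 44.295 d, so 44.295 − 18.9 = 25.395 days.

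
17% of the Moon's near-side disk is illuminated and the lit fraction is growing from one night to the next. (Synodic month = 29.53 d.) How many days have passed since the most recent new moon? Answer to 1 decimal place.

From f = (1 − cos θ)/2: cos θ = 1 − 2×0.17 = 0.660; arccos → 48.7°.
Waxing ⇒ before full, so θ = 48.7°.
At 360°/29.53 d per day, 48.7° corresponds to 3.99 days.

4.0 days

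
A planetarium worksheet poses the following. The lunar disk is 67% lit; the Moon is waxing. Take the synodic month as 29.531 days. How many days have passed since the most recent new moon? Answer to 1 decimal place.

cos θ = 1 − 2f = -0.340, giving a principal value of 109.9°.
Waxing ⇒ before full, so θ = 109.9°.
At 360°/29.531 d per day, 109.9° corresponds to 9.01 days.

9.0 days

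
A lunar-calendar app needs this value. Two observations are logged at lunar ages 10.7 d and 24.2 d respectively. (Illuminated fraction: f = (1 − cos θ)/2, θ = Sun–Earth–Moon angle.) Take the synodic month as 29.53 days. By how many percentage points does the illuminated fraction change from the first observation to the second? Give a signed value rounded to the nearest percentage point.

First observation: θ = 360°·10.7/29.53 = 130.4°, so f = 0.824.
Second observation: θ = 295.0°, f = 0.289.
Δf = 0.289 − 0.824 = -0.536, i.e. -54 pp.

-54 pp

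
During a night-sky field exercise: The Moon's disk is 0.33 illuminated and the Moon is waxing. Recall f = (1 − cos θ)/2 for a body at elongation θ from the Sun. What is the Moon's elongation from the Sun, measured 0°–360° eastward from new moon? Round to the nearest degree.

cos θ = 1 − 2f = 0.340, giving a principal value of 70.1°.
Waxing ⇒ before full, so θ = 70.1°.

70°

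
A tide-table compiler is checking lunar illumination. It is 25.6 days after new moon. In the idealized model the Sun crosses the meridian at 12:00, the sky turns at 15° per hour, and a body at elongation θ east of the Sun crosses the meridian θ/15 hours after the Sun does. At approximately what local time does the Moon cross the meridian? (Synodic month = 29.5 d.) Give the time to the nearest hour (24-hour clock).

Elongation θ = 360° × 25.6/29.5 ≈ 312.4°.
At 15° of sky rotation per hour, 312.4° corresponds to a 20.83 h lag.
12:00 + 20.83 h ≈ 08:50 → 09:00 to the nearest hour.

09:00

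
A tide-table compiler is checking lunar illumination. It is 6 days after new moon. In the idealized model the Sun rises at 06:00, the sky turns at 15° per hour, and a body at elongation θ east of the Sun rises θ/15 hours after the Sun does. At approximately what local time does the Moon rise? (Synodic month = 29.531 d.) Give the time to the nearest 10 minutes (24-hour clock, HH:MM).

10:50

The Moon has covered 6/29.531 of its cycle, so θ ≈ 360° × 6/29.531 = 73.1°.
At 15° of sky rotation per hour, 73.1° corresponds to a 4.88 h lag.
06:00 + 4.876 h ≈ 10:53 → 10:50 to the nearest ten minutes.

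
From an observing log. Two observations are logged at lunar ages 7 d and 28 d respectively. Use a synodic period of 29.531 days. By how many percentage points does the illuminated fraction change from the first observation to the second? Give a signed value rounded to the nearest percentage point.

First observation: θ = 360°·7/29.531 = 85.3°, so f = 0.459.
Second observation: θ = 341.3°, f = 0.026.
Δf = 0.026 − 0.459 = -0.433, i.e. -43 pp.

-43 percentage points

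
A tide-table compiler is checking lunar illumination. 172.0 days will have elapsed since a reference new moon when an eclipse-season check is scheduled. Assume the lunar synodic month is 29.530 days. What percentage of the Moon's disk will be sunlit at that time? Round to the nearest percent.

172.0/29.530 = 5.825 lunations, so 5 complete cycles and 24.35 d into the next.
The Moon has covered 24.35/29.530 of its cycle, so θ ≈ 360° × 24.35/29.530 = 296.9°.
Illuminated fraction = (1 − cos 296.9°)/2 = (1 − 0.452)/2 ≈ 0.274, so 27%.

27%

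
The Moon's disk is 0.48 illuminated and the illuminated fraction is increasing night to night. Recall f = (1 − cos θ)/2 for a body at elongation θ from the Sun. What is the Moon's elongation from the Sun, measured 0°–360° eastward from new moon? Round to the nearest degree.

From f = (1 − cos θ)/2: cos θ = 1 − 2×0.48 = 0.040; arccos → 87.7°.
The Moon is waxing (0°–180°), so θ = 87.7° directly.

88°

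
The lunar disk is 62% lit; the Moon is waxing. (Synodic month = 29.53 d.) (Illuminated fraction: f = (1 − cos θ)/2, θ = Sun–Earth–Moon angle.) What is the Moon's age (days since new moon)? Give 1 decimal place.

8.5 days

cos θ = 1 − 2f = -0.240, giving a principal value of 103.9°.
Waxing ⇒ before full, so θ = 103.9°.
Age = 29.53 × 103.9°/360° ≈ 8.52 days.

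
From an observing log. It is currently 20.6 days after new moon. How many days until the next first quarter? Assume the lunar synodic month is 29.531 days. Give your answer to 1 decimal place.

16.3 days

First quarter is 0.25 of the way through the cycle: age 0.25 × 29.531 = 7.383 d.
Already past this cycle's first quarter; the next is at 7.383 + 29.531 = 36.914 d, so 36.914 − 20.6 = 16.314 days.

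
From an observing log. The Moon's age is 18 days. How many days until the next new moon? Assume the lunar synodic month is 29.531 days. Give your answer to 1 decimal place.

11.5 days

One full lunation from the last new moon is 29.531 d; remaining = 29.531 − 18 = 11.531 d.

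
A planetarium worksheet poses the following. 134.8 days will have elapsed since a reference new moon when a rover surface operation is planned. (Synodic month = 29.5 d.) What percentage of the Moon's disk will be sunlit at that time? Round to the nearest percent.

134.8 d spans 4 complete synodic months (4 × 29.5 = 118.00 d) plus 16.80 d.
The Moon has covered 16.80/29.5 of its cycle, so θ ≈ 360° × 16.80/29.5 = 205.0°.
With cos θ = (-0.906), the lit fraction is (1 − (-0.906))/2 ≈ 0.953, so 95%.

95%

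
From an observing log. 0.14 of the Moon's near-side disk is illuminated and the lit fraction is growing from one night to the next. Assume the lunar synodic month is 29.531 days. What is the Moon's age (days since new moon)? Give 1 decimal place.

3.6 days

From f = (1 − cos θ)/2: cos θ = 1 − 2×0.14 = 0.720; arccos → 43.9°.
Before full moon the principal value applies: θ = 43.9°.
Age = 29.531 × 43.9°/360° ≈ 3.60 days.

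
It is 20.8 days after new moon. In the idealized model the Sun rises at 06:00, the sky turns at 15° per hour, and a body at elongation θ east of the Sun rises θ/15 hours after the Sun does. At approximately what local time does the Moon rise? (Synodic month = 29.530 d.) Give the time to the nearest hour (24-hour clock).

23:00

Phase angle: θ = 360°·(20.8 d)/(29.530 d) = 253.6°.
Delay after the Sun = 253.6° / (15°/h) ≈ 16.90 h.
06:00 + 16.90 h ≈ 22:54 → 23:00 to the nearest hour.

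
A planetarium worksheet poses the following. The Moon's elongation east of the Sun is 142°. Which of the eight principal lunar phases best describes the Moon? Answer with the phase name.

waxing gibbous

The waxing gibbous sector spans roughly 112°–158°; 142° falls inside it.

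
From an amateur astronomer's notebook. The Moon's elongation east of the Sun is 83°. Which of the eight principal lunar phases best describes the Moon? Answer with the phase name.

83° lies in the first quarter sector of the 8-phase cycle.

first quarter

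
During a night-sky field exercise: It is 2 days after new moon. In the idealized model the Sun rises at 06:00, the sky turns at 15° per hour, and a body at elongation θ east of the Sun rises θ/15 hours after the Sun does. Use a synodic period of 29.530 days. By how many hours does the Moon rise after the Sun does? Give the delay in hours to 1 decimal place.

Elongation θ = 360° × 2/29.530 ≈ 24.4°.
At 15° of sky rotation per hour, 24.4° corresponds to a 1.63 h lag.
So the Moon rises 1.63 h after the Sun.

1.6 h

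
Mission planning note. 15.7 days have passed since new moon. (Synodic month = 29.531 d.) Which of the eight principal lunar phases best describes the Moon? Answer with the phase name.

full moon

At 15.7/29.531 of the cycle, θ ≈ 191° — the full moon range.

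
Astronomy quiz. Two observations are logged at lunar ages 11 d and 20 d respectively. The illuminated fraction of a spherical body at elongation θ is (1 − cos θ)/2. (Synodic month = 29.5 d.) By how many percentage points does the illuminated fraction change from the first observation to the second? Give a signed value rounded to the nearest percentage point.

θ₁ = 360° × 11/29.5 = 134.2°, f₁ = (1 − cos θ₁)/2 = 0.849.
θ₂ = 360° × 20/29.5 = 244.1°, f₂ = (1 − cos θ₂)/2 = 0.719.
Change = f₂ − f₁ = -0.130 → -13 percentage points.

-13 percentage points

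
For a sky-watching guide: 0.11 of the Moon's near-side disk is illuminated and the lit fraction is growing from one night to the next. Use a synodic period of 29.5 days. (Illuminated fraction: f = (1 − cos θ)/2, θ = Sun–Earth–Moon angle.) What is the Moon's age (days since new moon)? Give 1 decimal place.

3.2 days

From f = (1 − cos θ)/2: cos θ = 1 − 2×0.11 = 0.780; arccos → 38.7°.
Before full moon the principal value applies: θ = 38.7°.
That fraction of the synodic month is 38.7/360 × 29.5 d ≈ 3.17 d.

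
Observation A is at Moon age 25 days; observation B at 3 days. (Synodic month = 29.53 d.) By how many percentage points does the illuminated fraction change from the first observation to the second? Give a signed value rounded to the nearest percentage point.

θ₁ = 360° × 25/29.53 = 304.8°, f₁ = (1 − cos θ₁)/2 = 0.215.
θ₂ = 360° × 3/29.53 = 36.6°, f₂ = (1 − cos θ₂)/2 = 0.098.
Change = f₂ − f₁ = -0.116 → -12 percentage points.

-12 percentage points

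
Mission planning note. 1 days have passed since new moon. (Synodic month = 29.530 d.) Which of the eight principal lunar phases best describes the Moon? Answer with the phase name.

At 1/29.530 of the cycle, θ ≈ 12° — the new moon range.

new moon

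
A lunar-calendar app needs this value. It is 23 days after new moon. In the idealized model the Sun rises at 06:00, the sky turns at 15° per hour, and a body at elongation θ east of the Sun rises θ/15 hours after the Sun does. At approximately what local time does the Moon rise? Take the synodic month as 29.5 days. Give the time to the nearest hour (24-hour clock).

01:00

The Moon has covered 23/29.5 of its cycle, so θ ≈ 360° × 23/29.5 = 280.7°.
The Moon trails the Sun by θ/15 = 280.7/15 ≈ 18.71 hours.
06:00 + 18.71 h ≈ 00:43 → 01:00 to the nearest hour.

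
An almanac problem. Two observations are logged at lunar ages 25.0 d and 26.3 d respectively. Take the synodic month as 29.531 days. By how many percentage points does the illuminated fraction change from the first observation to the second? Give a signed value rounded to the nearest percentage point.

First observation: θ = 360°·25.0/29.531 = 304.8°, so f = 0.215.
Second observation: θ = 320.6°, f = 0.114.
Δf = 0.114 − 0.215 = -0.101, i.e. -10 pp.

-10 percentage points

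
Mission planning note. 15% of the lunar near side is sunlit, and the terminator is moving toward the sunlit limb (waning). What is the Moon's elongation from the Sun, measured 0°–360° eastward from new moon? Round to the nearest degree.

314°

cos θ = 1 − 2f = 0.700, giving a principal value of 45.6°.
A waning Moon lies in 180°–360°, so θ = 360° − 45.6° = 314.4°.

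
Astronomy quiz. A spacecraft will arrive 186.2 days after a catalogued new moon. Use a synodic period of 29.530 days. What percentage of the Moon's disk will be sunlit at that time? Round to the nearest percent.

186.2 d spans 6 complete synodic months (6 × 29.530 = 177.18 d) plus 9.02 d.
The Moon has covered 9.02/29.530 of its cycle, so θ ≈ 360° × 9.02/29.530 = 110.0°.
Illuminated fraction = (1 − cos 110.0°)/2 = (1 − (-0.341))/2 ≈ 0.671, so 67%.

67%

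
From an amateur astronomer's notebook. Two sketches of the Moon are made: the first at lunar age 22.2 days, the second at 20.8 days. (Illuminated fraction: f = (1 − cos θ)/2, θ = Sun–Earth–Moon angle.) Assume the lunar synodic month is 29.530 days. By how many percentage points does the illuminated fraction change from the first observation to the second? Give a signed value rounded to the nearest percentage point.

+15 percentage points

First observation: θ = 360°·22.2/29.530 = 270.6°, so f = 0.494.
Second observation: θ = 253.6°, f = 0.641.
Δf = 0.641 − 0.494 = +0.147, i.e. +15 pp.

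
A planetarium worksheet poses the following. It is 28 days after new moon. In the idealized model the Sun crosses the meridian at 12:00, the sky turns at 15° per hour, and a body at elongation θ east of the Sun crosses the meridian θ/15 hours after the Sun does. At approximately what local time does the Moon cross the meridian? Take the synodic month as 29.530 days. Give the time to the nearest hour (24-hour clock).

Phase angle: θ = 360°·(28 d)/(29.530 d) = 341.3°.
Delay after the Sun = 341.3° / (15°/h) ≈ 22.76 h.
12:00 + 22.76 h ≈ 10:45 → 11:00 to the nearest hour.

11:00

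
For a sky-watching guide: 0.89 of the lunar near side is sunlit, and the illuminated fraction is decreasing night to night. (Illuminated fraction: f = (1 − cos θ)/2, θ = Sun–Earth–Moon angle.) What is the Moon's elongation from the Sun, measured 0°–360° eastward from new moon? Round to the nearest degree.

219°

cos θ = 1 − 2f = -0.780, giving a principal value of 141.3°.
Since the Moon is past full (waning), take the reflex angle: θ = 360° − 141.3° = 218.7°.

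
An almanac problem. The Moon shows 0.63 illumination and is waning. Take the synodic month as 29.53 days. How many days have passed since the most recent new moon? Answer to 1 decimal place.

20.9 days

Invert f = (1 − cos θ)/2 to get cos θ = 1 − 2(0.63) = -0.260, hence θ₀ = arccos -0.260 = 105.1°.
Since the Moon is past full (waning), take the reflex angle: θ = 360° − 105.1° = 254.9°.
Age = 29.53 × 254.9°/360° ≈ 20.91 days.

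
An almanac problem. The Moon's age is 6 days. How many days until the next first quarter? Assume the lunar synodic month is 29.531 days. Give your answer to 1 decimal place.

1.4 days

First quarter occurs at elongation 90°, i.e. at age 29.531 × 90/360 = 7.383 d.
So 1.383 days remain (7.383 − 6).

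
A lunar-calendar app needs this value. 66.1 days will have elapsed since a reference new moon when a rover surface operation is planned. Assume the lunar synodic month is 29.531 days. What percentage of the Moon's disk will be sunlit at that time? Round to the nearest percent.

46%

66.1 d spans 2 complete synodic months (2 × 29.531 = 59.06 d) plus 7.04 d.
The Moon has covered 7.04/29.531 of its cycle, so θ ≈ 360° × 7.04/29.531 = 85.8°.
Illuminated fraction = (1 − cos 85.8°)/2 = (1 − 0.073)/2 ≈ 0.463, so 46%.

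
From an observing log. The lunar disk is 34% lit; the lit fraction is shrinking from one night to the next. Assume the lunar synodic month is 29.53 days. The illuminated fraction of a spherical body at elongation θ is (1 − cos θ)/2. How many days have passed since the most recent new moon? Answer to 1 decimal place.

From f = (1 − cos θ)/2: cos θ = 1 − 2×0.34 = 0.320; arccos → 71.3°.
Since the Moon is past full (waning), take the reflex angle: θ = 360° − 71.3° = 288.7°.
Age = 29.53 × 288.7°/360° ≈ 23.68 days.

23.7 days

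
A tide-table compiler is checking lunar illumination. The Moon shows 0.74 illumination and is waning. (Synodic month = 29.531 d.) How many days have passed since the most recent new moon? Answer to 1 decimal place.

19.8 days

cos θ = 1 − 2f = -0.480, giving a principal value of 118.7°.
Since the Moon is past full (waning), take the reflex angle: θ = 360° − 118.7° = 241.3°.
That fraction of the synodic month is 241.3/360 × 29.531 d ≈ 19.80 d.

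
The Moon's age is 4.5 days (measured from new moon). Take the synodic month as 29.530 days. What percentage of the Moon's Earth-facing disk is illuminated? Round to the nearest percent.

Phase angle: θ = 360°·(4.5 d)/(29.530 d) = 54.9°.
Illuminated fraction = (1 − cos 54.9°)/2 = (1 − 0.576)/2 ≈ 0.212, so 21%.

21%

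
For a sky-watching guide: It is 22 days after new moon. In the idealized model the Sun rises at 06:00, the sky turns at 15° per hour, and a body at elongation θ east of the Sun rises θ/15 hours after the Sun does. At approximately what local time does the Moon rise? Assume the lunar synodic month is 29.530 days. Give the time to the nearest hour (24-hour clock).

The Moon has covered 22/29.530 of its cycle, so θ ≈ 360° × 22/29.530 = 268.2°.
Delay after the Sun = 268.2° / (15°/h) ≈ 17.88 h.
06:00 + 17.88 h ≈ 23:53 → 00:00 to the nearest hour.

00:00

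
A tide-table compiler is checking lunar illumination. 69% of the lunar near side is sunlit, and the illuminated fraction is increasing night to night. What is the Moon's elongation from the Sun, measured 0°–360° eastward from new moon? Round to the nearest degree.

112°

cos θ = 1 − 2f = -0.380, giving a principal value of 112.3°.
Before full moon the principal value applies: θ = 112.3°.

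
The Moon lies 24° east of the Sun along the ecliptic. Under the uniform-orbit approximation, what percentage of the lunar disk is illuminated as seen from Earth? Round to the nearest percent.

4%

f = (1 − cos 24°)/2 = (1 − 0.914)/2 ≈ 0.043, i.e. 4%.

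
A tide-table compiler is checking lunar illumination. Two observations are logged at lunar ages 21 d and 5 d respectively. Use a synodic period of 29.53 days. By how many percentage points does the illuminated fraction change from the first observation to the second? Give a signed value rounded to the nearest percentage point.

-36 pp

θ₁ = 360° × 21/29.53 = 256.0°, f₁ = (1 − cos θ₁)/2 = 0.621.
θ₂ = 360° × 5/29.53 = 61.0°, f₂ = (1 − cos θ₂)/2 = 0.257.
Change = f₂ − f₁ = -0.364 → -36 percentage points.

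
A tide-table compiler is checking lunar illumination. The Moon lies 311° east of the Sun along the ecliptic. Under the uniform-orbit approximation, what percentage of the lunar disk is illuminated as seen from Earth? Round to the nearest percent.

17%

f = (1 − cos 311°)/2 = (1 − 0.656)/2 ≈ 0.172, i.e. 17%.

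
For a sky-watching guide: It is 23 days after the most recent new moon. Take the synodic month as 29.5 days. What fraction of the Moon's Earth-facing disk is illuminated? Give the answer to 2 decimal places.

0.41

Phase angle: θ = 360°·(23 d)/(29.5 d) = 280.7°.
cos 280.7° = 0.185, so f = (1 − 0.185)/2 = 0.407.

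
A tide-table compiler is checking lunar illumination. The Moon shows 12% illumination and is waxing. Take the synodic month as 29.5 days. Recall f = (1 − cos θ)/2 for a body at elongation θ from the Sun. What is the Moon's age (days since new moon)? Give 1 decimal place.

3.3 days

From f = (1 − cos θ)/2: cos θ = 1 − 2×0.12 = 0.760; arccos → 40.5°.
Before full moon the principal value applies: θ = 40.5°.
At 360°/29.5 d per day, 40.5° corresponds to 3.32 days.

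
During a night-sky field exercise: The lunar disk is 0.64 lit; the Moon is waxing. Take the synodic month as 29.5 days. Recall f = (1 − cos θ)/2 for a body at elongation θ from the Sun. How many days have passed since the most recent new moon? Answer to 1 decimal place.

cos θ = 1 − 2f = -0.280, giving a principal value of 106.3°.
Waxing ⇒ before full, so θ = 106.3°.
Age = 29.5 × 106.3°/360° ≈ 8.71 days.

8.7 days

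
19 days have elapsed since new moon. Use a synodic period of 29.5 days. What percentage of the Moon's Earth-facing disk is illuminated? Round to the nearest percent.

81%

The Moon has covered 19/29.5 of its cycle, so θ ≈ 360° × 19/29.5 = 231.9°.
cos 231.9° = (-0.618), so f = (1 − (-0.618))/2 = 0.809, so 81%.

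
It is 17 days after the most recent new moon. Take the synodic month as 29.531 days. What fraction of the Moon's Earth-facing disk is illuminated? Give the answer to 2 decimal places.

0.94

Elongation θ = 360° × 17/29.531 ≈ 207.2°.
With cos θ = (-0.889), the lit fraction is (1 − (-0.889))/2 ≈ 0.945.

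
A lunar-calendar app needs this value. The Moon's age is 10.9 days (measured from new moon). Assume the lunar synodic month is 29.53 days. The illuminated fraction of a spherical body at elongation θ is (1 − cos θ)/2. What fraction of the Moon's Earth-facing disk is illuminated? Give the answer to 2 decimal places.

0.84

Phase angle: θ = 360°·(10.9 d)/(29.53 d) = 132.9°.
cos 132.9° = (-0.680), so f = (1 − (-0.680))/2 = 0.840.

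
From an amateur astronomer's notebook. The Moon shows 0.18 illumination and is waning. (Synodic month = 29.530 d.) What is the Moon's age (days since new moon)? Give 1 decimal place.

25.4 days

cos θ = 1 − 2f = 0.640, giving a principal value of 50.2°.
A waning Moon lies in 180°–360°, so θ = 360° − 50.2° = 309.8°.
At 360°/29.530 d per day, 309.8° corresponds to 25.41 days.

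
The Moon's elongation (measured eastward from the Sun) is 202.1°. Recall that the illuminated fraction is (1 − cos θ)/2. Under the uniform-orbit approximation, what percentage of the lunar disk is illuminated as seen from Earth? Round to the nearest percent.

96%

f = (1 − cos 202.1°)/2 = (1 − (-0.927))/2 ≈ 0.963, i.e. 96%.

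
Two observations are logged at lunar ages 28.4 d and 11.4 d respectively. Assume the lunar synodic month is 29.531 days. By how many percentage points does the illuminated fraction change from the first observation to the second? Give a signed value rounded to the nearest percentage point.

+86 percentage points

First observation: θ = 360°·28.4/29.531 = 346.2°, so f = 0.014.
Second observation: θ = 139.0°, f = 0.877.
Δf = 0.877 − 0.014 = +0.863, i.e. +86 pp.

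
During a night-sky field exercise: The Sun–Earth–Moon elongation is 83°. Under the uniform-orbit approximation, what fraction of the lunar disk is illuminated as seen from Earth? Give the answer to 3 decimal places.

f = (1 − cos 83°)/2 = (1 − 0.122)/2 ≈ 0.439.

0.439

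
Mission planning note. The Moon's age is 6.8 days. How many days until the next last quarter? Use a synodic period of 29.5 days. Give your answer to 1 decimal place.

Last quarter is 0.75 of the way through the cycle: age 0.75 × 29.5 = 22.125 d.
That is 22.125 − 6.8 = 15.325 days ahead.

15.3 days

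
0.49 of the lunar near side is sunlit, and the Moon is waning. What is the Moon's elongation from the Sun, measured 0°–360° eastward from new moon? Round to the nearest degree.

Invert f = (1 − cos θ)/2 to get cos θ = 1 − 2(0.49) = 0.020, hence θ₀ = arccos 0.020 = 88.9°.
Waning ⇒ past full, so θ = 360° − 88.9° = 271.1°.

271°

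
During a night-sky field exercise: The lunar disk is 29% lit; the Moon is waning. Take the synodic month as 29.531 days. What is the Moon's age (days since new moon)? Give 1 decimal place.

24.2 days

From f = (1 − cos θ)/2: cos θ = 1 − 2×0.29 = 0.420; arccos → 65.2°.
A waning Moon lies in 180°–360°, so θ = 360° − 65.2° = 294.8°.
At 360°/29.531 d per day, 294.8° corresponds to 24.19 days.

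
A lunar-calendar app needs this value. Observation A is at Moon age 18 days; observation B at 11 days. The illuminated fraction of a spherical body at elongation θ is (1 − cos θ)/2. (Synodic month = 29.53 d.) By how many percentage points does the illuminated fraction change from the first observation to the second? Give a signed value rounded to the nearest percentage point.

-4 pp

θ₁ = 360° × 18/29.53 = 219.4°, f₁ = (1 − cos θ₁)/2 = 0.886.
θ₂ = 360° × 11/29.53 = 134.1°, f₂ = (1 − cos θ₂)/2 = 0.848.
Change = f₂ − f₁ = -0.038 → -4 percentage points.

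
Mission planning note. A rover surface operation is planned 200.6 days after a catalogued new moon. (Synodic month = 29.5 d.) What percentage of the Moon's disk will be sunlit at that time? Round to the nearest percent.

Reduce mod P: 200.6 − 6×29.5 = 23.60 d into the current lunation.
The Moon has covered 23.60/29.5 of its cycle, so θ ≈ 360° × 23.60/29.5 = 288.0°.
With cos θ = 0.309, the lit fraction is (1 − 0.309)/2 ≈ 0.345, so 35%.

35%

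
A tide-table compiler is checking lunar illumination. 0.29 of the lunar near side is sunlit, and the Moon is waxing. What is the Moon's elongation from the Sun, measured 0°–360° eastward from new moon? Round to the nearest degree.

cos θ = 1 − 2f = 0.420, giving a principal value of 65.2°.
Waxing ⇒ before full, so θ = 65.2°.

65°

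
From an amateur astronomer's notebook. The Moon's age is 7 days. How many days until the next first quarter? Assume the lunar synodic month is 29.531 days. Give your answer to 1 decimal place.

0.4 days

First quarter occurs at elongation 90°, i.e. at age 29.531 × 90/360 = 7.383 d.
So 0.383 days remain (7.383 − 7).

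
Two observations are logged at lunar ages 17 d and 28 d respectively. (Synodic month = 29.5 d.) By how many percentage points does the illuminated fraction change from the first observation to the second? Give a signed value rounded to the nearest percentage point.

First observation: θ = 360°·17/29.5 = 207.5°, so f = 0.944.
Second observation: θ = 341.7°, f = 0.025.
Δf = 0.025 − 0.944 = -0.918, i.e. -92 pp.

-92 percentage points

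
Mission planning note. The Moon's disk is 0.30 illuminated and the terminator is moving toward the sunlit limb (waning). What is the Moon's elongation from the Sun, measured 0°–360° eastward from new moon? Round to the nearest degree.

294°

From f = (1 − cos θ)/2: cos θ = 1 − 2×0.30 = 0.400; arccos → 66.4°.
A waning Moon lies in 180°–360°, so θ = 360° − 66.4° = 293.6°.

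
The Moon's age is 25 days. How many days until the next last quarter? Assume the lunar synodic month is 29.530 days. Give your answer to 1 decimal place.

26.7 days

Last quarter is 0.75 of the way through the cycle: age 0.75 × 29.530 = 22.148 d.
Already past this cycle's last quarter; the next is at 22.148 + 29.530 = 51.678 d, so 51.678 − 25 = 26.678 days.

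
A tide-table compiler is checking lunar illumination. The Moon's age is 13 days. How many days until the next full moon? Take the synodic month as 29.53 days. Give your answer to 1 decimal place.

Full moon occurs at elongation 180°, i.e. at age 29.53 × 180/360 = 14.765 d.
That is 14.765 − 13 = 1.765 days ahead.

1.8 days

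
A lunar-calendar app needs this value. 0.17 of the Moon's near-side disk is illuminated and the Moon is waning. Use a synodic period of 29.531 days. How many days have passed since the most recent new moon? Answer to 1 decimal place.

25.5 days

From f = (1 − cos θ)/2: cos θ = 1 − 2×0.17 = 0.660; arccos → 48.7°.
A waning Moon lies in 180°–360°, so θ = 360° − 48.7° = 311.3°.
Age = 29.531 × 311.3°/360° ≈ 25.54 days.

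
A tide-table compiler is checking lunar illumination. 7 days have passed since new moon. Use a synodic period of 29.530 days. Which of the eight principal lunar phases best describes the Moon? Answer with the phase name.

At 7/29.530 of the cycle, θ ≈ 85° — the first quarter range.

first quarter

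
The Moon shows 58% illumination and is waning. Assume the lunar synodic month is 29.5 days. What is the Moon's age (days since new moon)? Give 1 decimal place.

21.4 days

Invert f = (1 − cos θ)/2 to get cos θ = 1 − 2(0.58) = -0.160, hence θ₀ = arccos -0.160 = 99.2°.
Since the Moon is past full (waning), take the reflex angle: θ = 360° − 99.2° = 260.8°.
At 360°/29.5 d per day, 260.8° corresponds to 21.37 days.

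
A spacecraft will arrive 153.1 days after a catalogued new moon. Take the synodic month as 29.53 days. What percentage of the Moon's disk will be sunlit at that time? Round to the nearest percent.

Reduce mod P: 153.1 − 5×29.53 = 5.45 d into the current lunation.
The Moon has covered 5.45/29.53 of its cycle, so θ ≈ 360° × 5.45/29.53 = 66.4°.
cos 66.4° = 0.400, so f = (1 − 0.400)/2 = 0.300, so 30%.

30%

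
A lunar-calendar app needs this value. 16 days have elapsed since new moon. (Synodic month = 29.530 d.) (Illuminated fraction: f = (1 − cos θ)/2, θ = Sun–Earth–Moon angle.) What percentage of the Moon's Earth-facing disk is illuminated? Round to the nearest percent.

Phase angle: θ = 360°·(16 d)/(29.530 d) = 195.1°.
With cos θ = (-0.966), the lit fraction is (1 − (-0.966))/2 ≈ 0.983, so 98%.

98%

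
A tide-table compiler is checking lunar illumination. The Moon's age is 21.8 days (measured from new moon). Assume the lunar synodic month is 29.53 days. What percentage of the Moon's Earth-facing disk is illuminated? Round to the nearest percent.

Elongation θ = 360° × 21.8/29.53 ≈ 265.8°.
cos 265.8° = (-0.074), so f = (1 − (-0.074))/2 = 0.537, so 54%.

54%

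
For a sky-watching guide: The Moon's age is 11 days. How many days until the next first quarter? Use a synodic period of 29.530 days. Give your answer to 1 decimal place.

25.9 days

First quarter is 0.25 of the way through the cycle: age 0.25 × 29.530 = 7.383 d.
Already past this cycle's first quarter; the next is at 7.383 + 29.530 = 36.913 d, so 36.913 − 11 = 25.913 days.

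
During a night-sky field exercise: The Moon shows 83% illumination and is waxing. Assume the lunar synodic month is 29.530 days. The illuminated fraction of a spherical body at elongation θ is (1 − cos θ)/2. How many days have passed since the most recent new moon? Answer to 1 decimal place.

Invert f = (1 − cos θ)/2 to get cos θ = 1 − 2(0.83) = -0.660, hence θ₀ = arccos -0.660 = 131.3°.
Before full moon the principal value applies: θ = 131.3°.
Age = 29.530 × 131.3°/360° ≈ 10.77 days.

10.8 days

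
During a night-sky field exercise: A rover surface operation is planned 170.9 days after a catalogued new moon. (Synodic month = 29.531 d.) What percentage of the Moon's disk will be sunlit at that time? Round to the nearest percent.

170.9/29.531 = 5.787 lunations, so 5 complete cycles and 23.25 d into the next.
The Moon has covered 23.25/29.531 of its cycle, so θ ≈ 360° × 23.25/29.531 = 283.4°.
cos 283.4° = 0.231, so f = (1 − 0.231)/2 = 0.384, so 38%.

38%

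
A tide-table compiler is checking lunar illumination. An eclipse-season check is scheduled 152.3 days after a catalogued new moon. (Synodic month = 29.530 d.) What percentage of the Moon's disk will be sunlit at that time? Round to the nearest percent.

23%

152.3 d spans 5 complete synodic months (5 × 29.530 = 147.65 d) plus 4.65 d.
The Moon has covered 4.65/29.530 of its cycle, so θ ≈ 360° × 4.65/29.530 = 56.7°.
Illuminated fraction = (1 − cos 56.7°)/2 = (1 − 0.549)/2 ≈ 0.225, so 23%.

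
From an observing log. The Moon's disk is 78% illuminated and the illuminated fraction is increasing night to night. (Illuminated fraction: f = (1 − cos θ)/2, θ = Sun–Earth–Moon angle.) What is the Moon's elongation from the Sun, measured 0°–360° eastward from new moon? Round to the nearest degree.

cos θ = 1 − 2f = -0.560, giving a principal value of 124.1°.
The Moon is waxing (0°–180°), so θ = 124.1° directly.

124°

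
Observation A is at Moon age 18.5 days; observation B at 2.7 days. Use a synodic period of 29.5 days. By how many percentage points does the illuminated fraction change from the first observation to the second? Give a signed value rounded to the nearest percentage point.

First observation: θ = 360°·18.5/29.5 = 225.8°, so f = 0.849.
Second observation: θ = 32.9°, f = 0.080.
Δf = 0.080 − 0.849 = -0.768, i.e. -77 pp.

-77 pp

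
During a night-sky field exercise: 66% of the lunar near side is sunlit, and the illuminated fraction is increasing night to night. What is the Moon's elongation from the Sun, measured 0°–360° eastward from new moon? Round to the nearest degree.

109°

cos θ = 1 − 2f = -0.320, giving a principal value of 108.7°.
Before full moon the principal value applies: θ = 108.7°.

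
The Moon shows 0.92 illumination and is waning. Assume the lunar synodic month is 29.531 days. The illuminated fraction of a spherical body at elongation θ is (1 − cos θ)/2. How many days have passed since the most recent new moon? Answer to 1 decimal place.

17.5 days

Invert f = (1 − cos θ)/2 to get cos θ = 1 − 2(0.92) = -0.840, hence θ₀ = arccos -0.840 = 147.1°.
Since the Moon is past full (waning), take the reflex angle: θ = 360° − 147.1° = 212.9°.
At 360°/29.531 d per day, 212.9° corresponds to 17.46 days.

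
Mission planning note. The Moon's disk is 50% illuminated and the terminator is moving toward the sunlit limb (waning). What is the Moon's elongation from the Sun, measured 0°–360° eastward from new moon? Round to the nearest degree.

Invert f = (1 − cos θ)/2 to get cos θ = 1 − 2(0.50) = 0.000, hence θ₀ = arccos 0.000 = 90.0°.
Waning ⇒ past full, so θ = 360° − 90.0° = 270.0°.

270°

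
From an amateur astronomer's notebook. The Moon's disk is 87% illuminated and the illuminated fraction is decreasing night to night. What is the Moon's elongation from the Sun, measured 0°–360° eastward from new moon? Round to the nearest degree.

222°

cos θ = 1 − 2f = -0.740, giving a principal value of 137.7°.
Since the Moon is past full (waning), take the reflex angle: θ = 360° − 137.7° = 222.3°.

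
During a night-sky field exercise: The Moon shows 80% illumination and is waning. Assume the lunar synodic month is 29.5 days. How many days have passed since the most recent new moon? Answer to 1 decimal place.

From f = (1 − cos θ)/2: cos θ = 1 − 2×0.80 = -0.600; arccos → 126.9°.
Waning ⇒ past full, so θ = 360° − 126.9° = 233.1°.
That fraction of the synodic month is 233.1/360 × 29.5 d ≈ 19.10 d.

19.1 days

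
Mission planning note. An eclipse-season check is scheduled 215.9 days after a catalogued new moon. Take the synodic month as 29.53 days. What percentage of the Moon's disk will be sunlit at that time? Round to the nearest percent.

69%

215.9 d spans 7 complete synodic months (7 × 29.53 = 206.71 d) plus 9.19 d.
Phase angle: θ = 360°·(9.19 d)/(29.53 d) = 112.0°.
Illuminated fraction = (1 − cos 112.0°)/2 = (1 − (-0.375))/2 ≈ 0.688, so 69%.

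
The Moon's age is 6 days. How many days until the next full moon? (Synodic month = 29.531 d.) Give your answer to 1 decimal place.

Full moon is 0.5 of the way through the cycle: age 0.5 × 29.531 = 14.765 d.
So 8.765 days remain (14.765 − 6).

8.8 days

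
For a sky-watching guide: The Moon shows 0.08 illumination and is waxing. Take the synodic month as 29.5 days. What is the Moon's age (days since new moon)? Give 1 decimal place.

2.7 days

From f = (1 − cos θ)/2: cos θ = 1 − 2×0.08 = 0.840; arccos → 32.9°.
Before full moon the principal value applies: θ = 32.9°.
That fraction of the synodic month is 32.9/360 × 29.5 d ≈ 2.69 d.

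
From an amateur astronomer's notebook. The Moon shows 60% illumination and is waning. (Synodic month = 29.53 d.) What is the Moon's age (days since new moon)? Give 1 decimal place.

21.2 days

Invert f = (1 − cos θ)/2 to get cos θ = 1 − 2(0.60) = -0.200, hence θ₀ = arccos -0.200 = 101.5°.
Waning ⇒ past full, so θ = 360° − 101.5° = 258.5°.
That fraction of the synodic month is 258.5/360 × 29.53 d ≈ 21.20 d.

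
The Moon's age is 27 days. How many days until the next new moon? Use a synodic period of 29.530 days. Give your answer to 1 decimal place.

The next new moon completes the synodic month: 29.530 − 27 = 2.530 days.

2.5 days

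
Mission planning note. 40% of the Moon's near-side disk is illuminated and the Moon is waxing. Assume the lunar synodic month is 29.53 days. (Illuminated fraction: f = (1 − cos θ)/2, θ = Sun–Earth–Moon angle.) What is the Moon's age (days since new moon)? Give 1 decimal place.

6.4 days

Invert f = (1 − cos θ)/2 to get cos θ = 1 − 2(0.40) = 0.200, hence θ₀ = arccos 0.200 = 78.5°.
Before full moon the principal value applies: θ = 78.5°.
At 360°/29.53 d per day, 78.5° corresponds to 6.44 days.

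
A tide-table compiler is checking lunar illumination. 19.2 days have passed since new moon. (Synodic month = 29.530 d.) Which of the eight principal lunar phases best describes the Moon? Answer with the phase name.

At 19.2/29.530 of the cycle, θ ≈ 234° — the waning gibbous range.

waning gibbous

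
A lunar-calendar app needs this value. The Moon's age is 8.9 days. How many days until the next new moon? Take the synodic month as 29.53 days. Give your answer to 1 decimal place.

One full lunation from the last new moon is 29.53 d; remaining = 29.53 − 8.9 = 20.630 d.

20.6 days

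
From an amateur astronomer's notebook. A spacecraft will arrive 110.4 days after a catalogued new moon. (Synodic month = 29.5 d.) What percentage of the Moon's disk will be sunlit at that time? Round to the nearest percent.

Reduce mod P: 110.4 − 3×29.5 = 21.90 d into the current lunation.
Elongation θ = 360° × 21.90/29.5 ≈ 267.3°.
cos 267.3° = (-0.048), so f = (1 − (-0.048))/2 = 0.524, so 52%.

52%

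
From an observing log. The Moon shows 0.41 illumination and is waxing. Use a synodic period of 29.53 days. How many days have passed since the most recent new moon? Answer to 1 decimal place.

6.5 days

Invert f = (1 − cos θ)/2 to get cos θ = 1 − 2(0.41) = 0.180, hence θ₀ = arccos 0.180 = 79.6°.
Waxing ⇒ before full, so θ = 79.6°.
At 360°/29.53 d per day, 79.6° corresponds to 6.53 days.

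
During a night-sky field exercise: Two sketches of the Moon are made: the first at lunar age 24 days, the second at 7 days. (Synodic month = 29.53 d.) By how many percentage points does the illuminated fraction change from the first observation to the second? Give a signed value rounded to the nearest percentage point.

θ₁ = 360° × 24/29.53 = 292.6°, f₁ = (1 − cos θ₁)/2 = 0.308.
θ₂ = 360° × 7/29.53 = 85.3°, f₂ = (1 − cos θ₂)/2 = 0.459.
Change = f₂ − f₁ = +0.151 → +15 percentage points.

+15 pp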